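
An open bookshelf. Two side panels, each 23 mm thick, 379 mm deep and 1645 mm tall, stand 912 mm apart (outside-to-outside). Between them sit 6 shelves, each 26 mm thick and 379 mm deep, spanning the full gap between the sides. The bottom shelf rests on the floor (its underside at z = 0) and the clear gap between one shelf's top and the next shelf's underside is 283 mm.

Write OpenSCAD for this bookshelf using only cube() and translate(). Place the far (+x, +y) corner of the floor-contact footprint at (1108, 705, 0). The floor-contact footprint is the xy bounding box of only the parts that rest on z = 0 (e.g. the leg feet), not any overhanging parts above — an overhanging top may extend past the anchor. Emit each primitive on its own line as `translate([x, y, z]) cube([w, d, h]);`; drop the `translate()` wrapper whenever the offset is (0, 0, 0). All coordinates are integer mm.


translate([196, 326, 0]) cube([23, 379, 1645]);
translate([1085, 326, 0]) cube([23, 379, 1645]);
translate([219, 326, 0]) cube([866, 379, 26]);
translate([219, 326, 309]) cube([866, 379, 26]);
translate([219, 326, 618]) cube([866, 379, 26]);
translate([219, 326, 927]) cube([866, 379, 26]);
translate([219, 326, 1236]) cube([866, 379, 26]);
translate([219, 326, 1545]) cube([866, 379, 26]);


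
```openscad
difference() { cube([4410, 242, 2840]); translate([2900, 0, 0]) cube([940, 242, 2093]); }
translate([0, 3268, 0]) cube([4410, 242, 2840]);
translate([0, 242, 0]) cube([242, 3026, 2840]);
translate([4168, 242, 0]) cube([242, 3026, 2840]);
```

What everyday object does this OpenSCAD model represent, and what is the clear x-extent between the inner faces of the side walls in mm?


A single room. The interior width is 3926 mm.

Four walls enclosing a rectangle with a door in the front wall — a room. Outside width 4410 minus two 242 mm walls gives 3926 mm.


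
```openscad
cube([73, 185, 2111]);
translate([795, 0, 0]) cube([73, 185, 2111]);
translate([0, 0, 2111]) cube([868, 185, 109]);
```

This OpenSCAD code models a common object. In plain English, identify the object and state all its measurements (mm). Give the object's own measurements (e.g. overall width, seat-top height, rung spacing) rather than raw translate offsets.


A door frame. The clear opening is 722 mm wide and 2111 mm high. Two 73 mm wide jambs, 185 mm deep, stand either side of the opening from the floor to the top of the opening. A 109 mm thick head sits across the top of both jambs, spanning the full outside width of the frame.


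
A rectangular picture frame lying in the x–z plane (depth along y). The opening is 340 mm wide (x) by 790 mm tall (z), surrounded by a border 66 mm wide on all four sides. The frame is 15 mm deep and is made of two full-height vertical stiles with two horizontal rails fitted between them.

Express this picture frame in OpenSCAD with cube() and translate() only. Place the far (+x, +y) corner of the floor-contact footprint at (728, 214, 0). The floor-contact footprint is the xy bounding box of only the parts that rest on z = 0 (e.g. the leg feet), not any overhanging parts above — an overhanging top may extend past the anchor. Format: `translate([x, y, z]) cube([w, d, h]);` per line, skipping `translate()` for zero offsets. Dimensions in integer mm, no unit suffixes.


translate([256, 199, 0]) cube([66, 15, 922]);
translate([662, 199, 0]) cube([66, 15, 922]);
translate([322, 199, 0]) cube([340, 15, 66]);
translate([322, 199, 856]) cube([340, 15, 66]);


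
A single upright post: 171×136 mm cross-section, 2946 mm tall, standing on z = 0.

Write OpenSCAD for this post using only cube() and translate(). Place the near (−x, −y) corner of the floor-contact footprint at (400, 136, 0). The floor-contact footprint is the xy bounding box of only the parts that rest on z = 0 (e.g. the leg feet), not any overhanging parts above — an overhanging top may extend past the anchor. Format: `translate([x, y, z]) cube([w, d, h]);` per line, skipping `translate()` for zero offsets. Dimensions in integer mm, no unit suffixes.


translate([400, 136, 0]) cube([171, 136, 2946]);


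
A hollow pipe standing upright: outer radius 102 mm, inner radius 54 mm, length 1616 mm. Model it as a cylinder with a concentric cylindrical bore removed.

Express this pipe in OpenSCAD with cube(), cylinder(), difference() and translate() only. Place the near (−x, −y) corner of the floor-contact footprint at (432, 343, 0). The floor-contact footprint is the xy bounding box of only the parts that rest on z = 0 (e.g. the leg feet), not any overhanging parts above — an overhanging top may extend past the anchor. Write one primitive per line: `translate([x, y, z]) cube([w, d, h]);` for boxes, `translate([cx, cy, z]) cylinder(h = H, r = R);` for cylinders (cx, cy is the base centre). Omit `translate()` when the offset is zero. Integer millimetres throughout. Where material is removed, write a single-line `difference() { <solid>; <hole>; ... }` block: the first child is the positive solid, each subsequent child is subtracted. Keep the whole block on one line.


difference() { translate([534, 445, 0]) cylinder(h = 1616, r = 102); translate([534, 445, 0]) cylinder(h = 1616, r = 54); }


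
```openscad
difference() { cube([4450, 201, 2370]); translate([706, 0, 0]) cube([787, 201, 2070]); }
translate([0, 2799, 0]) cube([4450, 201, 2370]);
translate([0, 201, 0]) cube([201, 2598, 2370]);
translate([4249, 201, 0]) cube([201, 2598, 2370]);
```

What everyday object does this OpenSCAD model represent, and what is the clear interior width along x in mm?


A single room. The interior width is 4048 mm.

Four walls enclosing a rectangle with a door in the front wall — a room. Outside width 4450 minus two 201 mm walls gives 4048 mm.


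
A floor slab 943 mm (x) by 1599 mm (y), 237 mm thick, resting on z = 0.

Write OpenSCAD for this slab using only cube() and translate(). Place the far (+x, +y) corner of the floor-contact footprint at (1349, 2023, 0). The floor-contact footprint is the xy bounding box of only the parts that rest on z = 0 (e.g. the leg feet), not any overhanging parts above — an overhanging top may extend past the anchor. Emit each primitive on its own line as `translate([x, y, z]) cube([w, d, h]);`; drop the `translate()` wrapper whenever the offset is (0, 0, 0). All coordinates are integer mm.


translate([406, 424, 0]) cube([943, 1599, 237]);


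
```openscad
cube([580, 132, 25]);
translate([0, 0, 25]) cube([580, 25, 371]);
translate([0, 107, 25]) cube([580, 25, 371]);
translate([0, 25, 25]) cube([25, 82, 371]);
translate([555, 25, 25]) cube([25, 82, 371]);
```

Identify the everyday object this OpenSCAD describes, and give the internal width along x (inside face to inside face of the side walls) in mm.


An open box. The internal width is 530 mm.

A 580×132 base slab with four walls standing on it — an open box. The base is 580 mm wide and the walls are 25 mm thick, so the internal width is 580 − 2 × 25 = 530 mm.


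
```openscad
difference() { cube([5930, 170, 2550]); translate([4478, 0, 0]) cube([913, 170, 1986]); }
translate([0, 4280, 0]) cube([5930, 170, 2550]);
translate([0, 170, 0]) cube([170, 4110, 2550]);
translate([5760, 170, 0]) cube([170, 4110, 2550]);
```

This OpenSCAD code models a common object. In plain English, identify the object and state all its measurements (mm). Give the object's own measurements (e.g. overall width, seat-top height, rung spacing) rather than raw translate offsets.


A single room: four walls, each 2550 mm tall and 170 mm thick, enclosing an outside footprint 5930×4450 mm (x × y), no floor or roof. The front and back walls (−y and +y sides) run the full x-width; the side walls fit between their inner faces. A door opening 913 mm wide and 1986 mm tall is cut through the front wall from the floor up, its −x edge 4478 mm from the wall's −x end.


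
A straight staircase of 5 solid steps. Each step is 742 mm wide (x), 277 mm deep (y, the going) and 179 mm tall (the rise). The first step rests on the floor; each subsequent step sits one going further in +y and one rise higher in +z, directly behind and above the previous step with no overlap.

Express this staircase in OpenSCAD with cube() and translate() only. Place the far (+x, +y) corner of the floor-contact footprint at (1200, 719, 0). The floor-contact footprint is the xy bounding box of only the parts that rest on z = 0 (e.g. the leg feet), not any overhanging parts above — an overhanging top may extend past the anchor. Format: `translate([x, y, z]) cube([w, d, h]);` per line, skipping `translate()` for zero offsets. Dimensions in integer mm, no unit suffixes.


translate([458, 442, 0]) cube([742, 277, 179]);
translate([458, 719, 179]) cube([742, 277, 179]);
translate([458, 996, 358]) cube([742, 277, 179]);
translate([458, 1273, 537]) cube([742, 277, 179]);
translate([458, 1550, 716]) cube([742, 277, 179]);


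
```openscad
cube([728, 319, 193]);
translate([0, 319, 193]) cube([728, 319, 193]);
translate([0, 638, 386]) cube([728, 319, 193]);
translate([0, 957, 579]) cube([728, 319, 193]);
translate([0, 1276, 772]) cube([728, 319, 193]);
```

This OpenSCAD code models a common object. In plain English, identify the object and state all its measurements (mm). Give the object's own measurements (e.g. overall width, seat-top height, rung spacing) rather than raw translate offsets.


A straight staircase of 5 solid steps. Each step is 728 mm wide (x), 319 mm deep (y, the going) and 193 mm tall (the rise). The first step rests on the floor; each subsequent step sits one going further in +y and one rise higher in +z, directly behind and above the previous step with no overlap.


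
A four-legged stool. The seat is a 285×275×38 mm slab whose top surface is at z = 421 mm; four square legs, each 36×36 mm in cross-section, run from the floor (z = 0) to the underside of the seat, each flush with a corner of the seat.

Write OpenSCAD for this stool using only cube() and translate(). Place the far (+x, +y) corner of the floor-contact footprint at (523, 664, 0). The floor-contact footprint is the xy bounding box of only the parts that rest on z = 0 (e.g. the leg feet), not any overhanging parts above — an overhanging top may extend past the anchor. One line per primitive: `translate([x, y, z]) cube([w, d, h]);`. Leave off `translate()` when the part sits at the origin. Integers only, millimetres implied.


// leg_h = 421 - 38 = 383
translate([238, 389, 383]) cube([285, 275, 38]);
translate([238, 389, 0]) cube([36, 36, 383]);
translate([487, 389, 0]) cube([36, 36, 383]);
translate([238, 628, 0]) cube([36, 36, 383]);
translate([487, 628, 0]) cube([36, 36, 383]);


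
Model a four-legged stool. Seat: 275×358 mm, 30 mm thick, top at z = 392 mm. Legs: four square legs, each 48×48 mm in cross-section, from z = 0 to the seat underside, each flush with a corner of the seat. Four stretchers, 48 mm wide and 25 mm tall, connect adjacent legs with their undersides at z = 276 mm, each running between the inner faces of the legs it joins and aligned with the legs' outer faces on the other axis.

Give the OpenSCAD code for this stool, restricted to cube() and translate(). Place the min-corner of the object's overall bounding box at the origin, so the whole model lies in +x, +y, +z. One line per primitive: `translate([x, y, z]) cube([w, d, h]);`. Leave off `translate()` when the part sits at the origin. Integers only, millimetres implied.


translate([0, 0, 362]) cube([275, 358, 30]);
cube([48, 48, 362]);
translate([227, 0, 0]) cube([48, 48, 362]);
translate([0, 310, 0]) cube([48, 48, 362]);
translate([227, 310, 0]) cube([48, 48, 362]);
translate([48, 0, 276]) cube([179, 48, 25]);
translate([48, 310, 276]) cube([179, 48, 25]);
translate([0, 48, 276]) cube([48, 262, 25]);
translate([227, 48, 276]) cube([48, 262, 25]);


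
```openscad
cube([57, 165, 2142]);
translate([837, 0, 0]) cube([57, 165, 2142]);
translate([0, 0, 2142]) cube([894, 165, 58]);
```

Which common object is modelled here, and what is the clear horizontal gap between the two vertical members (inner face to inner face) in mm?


A door frame. The clear opening width is 780 mm.

Two 2142 mm tall posts with a header on top — a door frame. The left jamb is 57 mm wide at x = 0; the right jamb starts at x = 837. The clear opening is 837 − 57 = 780 mm.


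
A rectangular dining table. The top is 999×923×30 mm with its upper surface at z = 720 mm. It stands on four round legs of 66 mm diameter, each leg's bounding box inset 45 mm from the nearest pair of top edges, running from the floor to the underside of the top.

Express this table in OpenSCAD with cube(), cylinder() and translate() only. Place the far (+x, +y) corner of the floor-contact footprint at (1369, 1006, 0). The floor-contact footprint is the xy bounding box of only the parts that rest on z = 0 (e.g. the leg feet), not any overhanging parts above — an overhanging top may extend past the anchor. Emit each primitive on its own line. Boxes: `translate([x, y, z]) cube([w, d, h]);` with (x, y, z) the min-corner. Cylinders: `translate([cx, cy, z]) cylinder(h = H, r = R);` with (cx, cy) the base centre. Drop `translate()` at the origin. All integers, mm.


// leg_h = 720 - 30 = 690
translate([415, 128, 690]) cube([999, 923, 30]);
translate([493, 206, 0]) cylinder(h = 690, r = 33);
translate([1336, 206, 0]) cylinder(h = 690, r = 33);
translate([493, 973, 0]) cylinder(h = 690, r = 33);
translate([1336, 973, 0]) cylinder(h = 690, r = 33);


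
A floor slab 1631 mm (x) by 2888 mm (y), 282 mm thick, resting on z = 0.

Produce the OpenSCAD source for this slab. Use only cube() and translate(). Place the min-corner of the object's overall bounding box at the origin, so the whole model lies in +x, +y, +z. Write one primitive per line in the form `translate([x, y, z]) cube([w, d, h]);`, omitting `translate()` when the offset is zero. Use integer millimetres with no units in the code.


cube([1631, 2888, 282]);


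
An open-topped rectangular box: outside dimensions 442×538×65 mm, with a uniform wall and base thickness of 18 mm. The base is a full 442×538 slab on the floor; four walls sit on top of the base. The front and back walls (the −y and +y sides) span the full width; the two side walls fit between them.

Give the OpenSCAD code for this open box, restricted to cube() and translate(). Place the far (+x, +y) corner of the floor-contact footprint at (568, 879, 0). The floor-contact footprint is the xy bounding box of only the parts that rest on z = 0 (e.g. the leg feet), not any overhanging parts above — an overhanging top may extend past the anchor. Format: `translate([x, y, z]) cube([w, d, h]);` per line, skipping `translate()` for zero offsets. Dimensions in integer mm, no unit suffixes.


translate([126, 341, 0]) cube([442, 538, 18]);
translate([126, 341, 18]) cube([442, 18, 47]);
translate([126, 861, 18]) cube([442, 18, 47]);
translate([126, 359, 18]) cube([18, 502, 47]);
translate([550, 359, 18]) cube([18, 502, 47]);


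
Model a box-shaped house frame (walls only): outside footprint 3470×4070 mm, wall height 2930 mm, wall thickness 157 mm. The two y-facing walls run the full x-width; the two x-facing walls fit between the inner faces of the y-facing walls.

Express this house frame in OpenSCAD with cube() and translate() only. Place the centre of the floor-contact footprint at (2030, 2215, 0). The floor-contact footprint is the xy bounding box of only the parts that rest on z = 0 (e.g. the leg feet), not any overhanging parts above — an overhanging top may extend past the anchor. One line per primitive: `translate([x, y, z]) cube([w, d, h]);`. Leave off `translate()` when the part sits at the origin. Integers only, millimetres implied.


translate([295, 180, 0]) cube([3470, 157, 2930]);
translate([295, 4093, 0]) cube([3470, 157, 2930]);
translate([295, 337, 0]) cube([157, 3756, 2930]);
translate([3608, 337, 0]) cube([157, 3756, 2930]);


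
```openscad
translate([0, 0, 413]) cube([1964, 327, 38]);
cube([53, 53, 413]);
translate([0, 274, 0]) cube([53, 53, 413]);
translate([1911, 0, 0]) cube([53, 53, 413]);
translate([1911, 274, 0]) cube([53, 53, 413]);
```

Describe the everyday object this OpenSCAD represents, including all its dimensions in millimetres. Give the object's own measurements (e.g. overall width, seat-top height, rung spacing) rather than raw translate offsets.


A long wooden bench with a 1964 mm (x) × 327 mm (y) seat, 38 mm thick, its top surface 451 mm above the floor. Four 53 mm square legs at the seat corners, flush with the edges, run from z = 0 to the seat underside.


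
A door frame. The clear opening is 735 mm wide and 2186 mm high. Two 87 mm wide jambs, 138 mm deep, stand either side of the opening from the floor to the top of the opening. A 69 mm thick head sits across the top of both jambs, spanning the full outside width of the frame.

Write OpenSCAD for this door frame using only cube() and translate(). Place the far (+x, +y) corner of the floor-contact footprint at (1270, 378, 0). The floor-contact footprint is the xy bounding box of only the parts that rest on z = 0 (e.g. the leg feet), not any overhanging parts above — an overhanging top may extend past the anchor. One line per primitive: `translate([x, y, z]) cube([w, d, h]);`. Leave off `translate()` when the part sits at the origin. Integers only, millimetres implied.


translate([361, 240, 0]) cube([87, 138, 2186]);
translate([1183, 240, 0]) cube([87, 138, 2186]);
translate([361, 240, 2186]) cube([909, 138, 69]);


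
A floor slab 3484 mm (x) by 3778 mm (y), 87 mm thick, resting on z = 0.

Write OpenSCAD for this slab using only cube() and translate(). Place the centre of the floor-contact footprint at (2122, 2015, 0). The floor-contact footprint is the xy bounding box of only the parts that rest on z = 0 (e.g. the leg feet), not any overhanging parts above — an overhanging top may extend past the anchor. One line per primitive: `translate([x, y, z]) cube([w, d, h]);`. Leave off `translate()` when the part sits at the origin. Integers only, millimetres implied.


translate([380, 126, 0]) cube([3484, 3778, 87]);


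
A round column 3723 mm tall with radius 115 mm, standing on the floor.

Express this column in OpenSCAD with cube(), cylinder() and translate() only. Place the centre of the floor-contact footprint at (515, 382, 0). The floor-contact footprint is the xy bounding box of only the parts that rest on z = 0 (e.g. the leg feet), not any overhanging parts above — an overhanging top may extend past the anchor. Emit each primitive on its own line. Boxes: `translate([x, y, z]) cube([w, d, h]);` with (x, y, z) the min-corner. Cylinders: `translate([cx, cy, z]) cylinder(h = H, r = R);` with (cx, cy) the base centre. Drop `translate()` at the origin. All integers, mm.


translate([515, 382, 0]) cylinder(h = 3723, r = 115);


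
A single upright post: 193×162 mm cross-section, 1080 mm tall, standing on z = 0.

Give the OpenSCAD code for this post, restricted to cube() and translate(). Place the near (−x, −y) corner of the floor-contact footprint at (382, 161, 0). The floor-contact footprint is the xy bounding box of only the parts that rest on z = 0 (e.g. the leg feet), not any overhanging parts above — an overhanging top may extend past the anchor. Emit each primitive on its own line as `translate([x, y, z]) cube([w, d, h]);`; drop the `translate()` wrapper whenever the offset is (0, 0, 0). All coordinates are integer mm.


translate([382, 161, 0]) cube([193, 162, 1080]);


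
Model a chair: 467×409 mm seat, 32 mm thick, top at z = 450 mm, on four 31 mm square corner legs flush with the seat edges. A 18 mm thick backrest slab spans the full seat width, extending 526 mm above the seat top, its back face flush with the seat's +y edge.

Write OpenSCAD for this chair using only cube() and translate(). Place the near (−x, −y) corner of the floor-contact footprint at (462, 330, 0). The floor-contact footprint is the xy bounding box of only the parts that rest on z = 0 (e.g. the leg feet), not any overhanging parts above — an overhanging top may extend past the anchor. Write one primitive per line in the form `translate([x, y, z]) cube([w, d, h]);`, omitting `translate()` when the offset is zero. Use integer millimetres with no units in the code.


translate([462, 330, 418]) cube([467, 409, 32]);
translate([462, 330, 0]) cube([31, 31, 418]);
translate([898, 330, 0]) cube([31, 31, 418]);
translate([462, 708, 0]) cube([31, 31, 418]);
translate([898, 708, 0]) cube([31, 31, 418]);
translate([462, 721, 450]) cube([467, 18, 526]);


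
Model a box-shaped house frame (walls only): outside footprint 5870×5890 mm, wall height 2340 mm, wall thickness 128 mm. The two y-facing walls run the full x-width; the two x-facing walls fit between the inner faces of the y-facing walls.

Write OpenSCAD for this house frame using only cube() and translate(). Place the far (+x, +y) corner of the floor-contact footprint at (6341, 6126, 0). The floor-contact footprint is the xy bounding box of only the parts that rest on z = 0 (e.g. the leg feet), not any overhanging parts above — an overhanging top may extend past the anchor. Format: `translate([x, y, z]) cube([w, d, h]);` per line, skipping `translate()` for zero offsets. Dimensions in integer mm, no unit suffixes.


translate([471, 236, 0]) cube([5870, 128, 2340]);
translate([471, 5998, 0]) cube([5870, 128, 2340]);
translate([471, 364, 0]) cube([128, 5634, 2340]);
translate([6213, 364, 0]) cube([128, 5634, 2340]);


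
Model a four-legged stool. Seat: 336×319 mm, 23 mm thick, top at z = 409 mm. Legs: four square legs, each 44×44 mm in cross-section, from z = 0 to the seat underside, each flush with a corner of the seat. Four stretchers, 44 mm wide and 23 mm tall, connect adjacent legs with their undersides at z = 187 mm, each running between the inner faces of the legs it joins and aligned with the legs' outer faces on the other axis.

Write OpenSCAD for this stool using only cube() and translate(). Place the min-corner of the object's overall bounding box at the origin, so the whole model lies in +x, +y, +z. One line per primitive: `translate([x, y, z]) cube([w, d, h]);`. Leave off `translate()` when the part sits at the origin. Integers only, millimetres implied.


// leg_h = 409 - 23 = 386
// stretcher span = 336 - 2*44 = 248
translate([0, 0, 386]) cube([336, 319, 23]);
cube([44, 44, 386]);
translate([292, 0, 0]) cube([44, 44, 386]);
translate([0, 275, 0]) cube([44, 44, 386]);
translate([292, 275, 0]) cube([44, 44, 386]);
translate([44, 0, 187]) cube([248, 44, 23]);
translate([44, 275, 187]) cube([248, 44, 23]);
translate([0, 44, 187]) cube([44, 231, 23]);
translate([292, 44, 187]) cube([44, 231, 23]);


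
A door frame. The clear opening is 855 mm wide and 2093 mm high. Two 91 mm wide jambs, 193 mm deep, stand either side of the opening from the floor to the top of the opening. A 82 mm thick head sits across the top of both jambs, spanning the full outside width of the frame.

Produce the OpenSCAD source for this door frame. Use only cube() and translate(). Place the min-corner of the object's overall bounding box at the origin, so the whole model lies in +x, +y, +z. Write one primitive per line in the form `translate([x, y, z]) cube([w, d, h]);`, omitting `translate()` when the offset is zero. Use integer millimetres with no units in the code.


cube([91, 193, 2093]);
translate([946, 0, 0]) cube([91, 193, 2093]);
translate([0, 0, 2093]) cube([1037, 193, 82]);


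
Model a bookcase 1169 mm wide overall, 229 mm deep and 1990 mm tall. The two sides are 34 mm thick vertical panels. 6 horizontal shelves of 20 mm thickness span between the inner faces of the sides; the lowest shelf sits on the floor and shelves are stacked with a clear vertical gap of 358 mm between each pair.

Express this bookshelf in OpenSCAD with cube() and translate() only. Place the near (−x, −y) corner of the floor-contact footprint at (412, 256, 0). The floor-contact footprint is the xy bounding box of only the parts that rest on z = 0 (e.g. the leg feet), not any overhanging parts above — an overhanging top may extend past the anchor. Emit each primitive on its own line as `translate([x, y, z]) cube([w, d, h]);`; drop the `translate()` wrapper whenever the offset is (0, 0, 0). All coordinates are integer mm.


translate([412, 256, 0]) cube([34, 229, 1990]);
translate([1547, 256, 0]) cube([34, 229, 1990]);
translate([446, 256, 0]) cube([1101, 229, 20]);
translate([446, 256, 378]) cube([1101, 229, 20]);
translate([446, 256, 756]) cube([1101, 229, 20]);
translate([446, 256, 1134]) cube([1101, 229, 20]);
translate([446, 256, 1512]) cube([1101, 229, 20]);
translate([446, 256, 1890]) cube([1101, 229, 20]);


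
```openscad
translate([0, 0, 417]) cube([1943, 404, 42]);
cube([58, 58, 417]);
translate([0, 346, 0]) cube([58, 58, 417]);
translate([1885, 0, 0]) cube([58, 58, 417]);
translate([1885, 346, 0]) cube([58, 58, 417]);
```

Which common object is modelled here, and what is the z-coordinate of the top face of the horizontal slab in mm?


A bench. The seat-top height is 459 mm.

A long slab on four corner posts — a bench. The slab sits at z = 417 with thickness 42, so the top is 417 + 42 = 459 mm.


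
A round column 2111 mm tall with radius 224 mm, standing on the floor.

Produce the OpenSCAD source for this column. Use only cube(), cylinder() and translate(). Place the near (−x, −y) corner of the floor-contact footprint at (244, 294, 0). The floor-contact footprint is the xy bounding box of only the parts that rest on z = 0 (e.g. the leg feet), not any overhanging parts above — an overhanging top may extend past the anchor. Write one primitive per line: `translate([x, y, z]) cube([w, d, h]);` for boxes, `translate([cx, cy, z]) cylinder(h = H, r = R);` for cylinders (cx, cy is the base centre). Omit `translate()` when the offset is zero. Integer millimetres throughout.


translate([468, 518, 0]) cylinder(h = 2111, r = 224);


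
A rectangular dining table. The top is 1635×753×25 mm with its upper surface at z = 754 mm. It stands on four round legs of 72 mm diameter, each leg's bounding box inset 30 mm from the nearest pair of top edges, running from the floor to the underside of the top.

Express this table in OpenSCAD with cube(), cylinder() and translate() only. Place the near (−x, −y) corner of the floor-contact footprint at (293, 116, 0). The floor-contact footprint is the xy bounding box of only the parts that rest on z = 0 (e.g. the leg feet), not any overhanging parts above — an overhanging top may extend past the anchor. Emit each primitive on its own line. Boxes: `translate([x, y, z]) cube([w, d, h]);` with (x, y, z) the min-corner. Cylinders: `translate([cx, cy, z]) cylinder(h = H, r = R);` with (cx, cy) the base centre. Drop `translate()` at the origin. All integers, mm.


translate([263, 86, 729]) cube([1635, 753, 25]);
translate([329, 152, 0]) cylinder(h = 729, r = 36);
translate([1832, 152, 0]) cylinder(h = 729, r = 36);
translate([329, 773, 0]) cylinder(h = 729, r = 36);
translate([1832, 773, 0]) cylinder(h = 729, r = 36);


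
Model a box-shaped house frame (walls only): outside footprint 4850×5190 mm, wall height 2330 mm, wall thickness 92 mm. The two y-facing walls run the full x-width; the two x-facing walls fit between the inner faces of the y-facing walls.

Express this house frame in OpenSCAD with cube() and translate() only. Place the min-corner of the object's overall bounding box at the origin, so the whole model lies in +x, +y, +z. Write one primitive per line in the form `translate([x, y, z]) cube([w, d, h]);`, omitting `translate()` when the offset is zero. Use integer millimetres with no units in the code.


cube([4850, 92, 2330]);
translate([0, 5098, 0]) cube([4850, 92, 2330]);
translate([0, 92, 0]) cube([92, 5006, 2330]);
translate([4758, 92, 0]) cube([92, 5006, 2330]);


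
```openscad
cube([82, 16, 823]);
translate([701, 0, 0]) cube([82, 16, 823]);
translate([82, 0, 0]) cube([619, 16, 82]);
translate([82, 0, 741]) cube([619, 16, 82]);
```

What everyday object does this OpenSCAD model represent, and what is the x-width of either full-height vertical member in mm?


A picture frame. The border width is 82 mm.

Four thin pieces enclosing a rectangular opening — a picture frame. The two full-height stiles are 823 mm tall; the top rail sits at z = 741 and is 82 mm tall, so the border above the opening is 823 − 741 = 82 mm, matching the stile x-width.


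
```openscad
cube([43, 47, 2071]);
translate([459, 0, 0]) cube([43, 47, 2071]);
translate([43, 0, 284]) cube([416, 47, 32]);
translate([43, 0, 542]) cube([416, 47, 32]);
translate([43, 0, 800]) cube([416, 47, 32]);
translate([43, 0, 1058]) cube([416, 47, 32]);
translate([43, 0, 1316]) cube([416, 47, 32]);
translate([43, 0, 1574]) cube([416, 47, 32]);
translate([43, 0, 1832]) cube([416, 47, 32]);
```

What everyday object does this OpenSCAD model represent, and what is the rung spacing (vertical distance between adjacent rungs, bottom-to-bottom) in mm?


A ladder. The rung spacing is 258 mm.

Two tall 43×47 posts with 7 short bars between them — a ladder. Adjacent rungs sit at z = 284 and z = 542, so the spacing is 542 − 284 = 258 mm.


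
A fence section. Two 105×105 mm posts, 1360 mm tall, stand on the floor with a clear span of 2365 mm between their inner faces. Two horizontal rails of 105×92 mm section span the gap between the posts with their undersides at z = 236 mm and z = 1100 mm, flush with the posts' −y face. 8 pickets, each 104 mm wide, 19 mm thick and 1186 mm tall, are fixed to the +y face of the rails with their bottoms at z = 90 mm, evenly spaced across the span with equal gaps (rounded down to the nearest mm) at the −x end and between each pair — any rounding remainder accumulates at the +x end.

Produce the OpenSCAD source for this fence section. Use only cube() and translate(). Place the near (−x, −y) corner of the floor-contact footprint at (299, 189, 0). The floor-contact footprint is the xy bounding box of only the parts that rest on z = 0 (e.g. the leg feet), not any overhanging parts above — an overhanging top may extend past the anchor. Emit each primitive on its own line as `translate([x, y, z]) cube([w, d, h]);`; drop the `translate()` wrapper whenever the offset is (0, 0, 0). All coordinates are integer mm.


translate([299, 189, 0]) cube([105, 105, 1360]);
translate([2769, 189, 0]) cube([105, 105, 1360]);
translate([404, 189, 236]) cube([2365, 105, 92]);
translate([404, 189, 1100]) cube([2365, 105, 92]);
translate([574, 294, 90]) cube([104, 19, 1186]);
translate([848, 294, 90]) cube([104, 19, 1186]);
translate([1122, 294, 90]) cube([104, 19, 1186]);
translate([1396, 294, 90]) cube([104, 19, 1186]);
translate([1670, 294, 90]) cube([104, 19, 1186]);
translate([1944, 294, 90]) cube([104, 19, 1186]);
translate([2218, 294, 90]) cube([104, 19, 1186]);
translate([2492, 294, 90]) cube([104, 19, 1186]);


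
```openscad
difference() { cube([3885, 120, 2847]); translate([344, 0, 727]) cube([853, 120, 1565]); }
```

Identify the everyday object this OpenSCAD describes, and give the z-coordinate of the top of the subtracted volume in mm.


A wall with a window opening. The window head height is 2292 mm.

A wall with a rectangular opening subtracted — a window. Sill at z = 727, opening 1565 mm tall, so the head is at 727 + 1565 = 2292 mm.


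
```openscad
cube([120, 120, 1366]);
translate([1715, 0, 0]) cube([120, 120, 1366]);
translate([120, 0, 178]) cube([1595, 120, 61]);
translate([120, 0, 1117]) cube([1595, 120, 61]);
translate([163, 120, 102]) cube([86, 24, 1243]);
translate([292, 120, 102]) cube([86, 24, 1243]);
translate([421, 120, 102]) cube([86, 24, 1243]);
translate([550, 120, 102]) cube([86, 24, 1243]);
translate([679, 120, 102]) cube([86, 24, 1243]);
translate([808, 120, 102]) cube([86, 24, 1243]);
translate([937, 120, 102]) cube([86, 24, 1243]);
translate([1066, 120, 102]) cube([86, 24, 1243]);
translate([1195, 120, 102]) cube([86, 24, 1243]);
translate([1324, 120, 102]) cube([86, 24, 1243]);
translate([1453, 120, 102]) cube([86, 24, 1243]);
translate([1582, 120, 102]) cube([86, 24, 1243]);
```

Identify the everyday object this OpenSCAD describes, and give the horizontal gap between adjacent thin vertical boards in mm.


A fence section. The picket gap is 43 mm.

Two posts, two rails, 12 pickets — a fence section. Span 1595 mm holds 12 pickets of 86 mm with 13 equal gaps: ⌊(1595 − 12·86) / 13⌋ = 43 mm.


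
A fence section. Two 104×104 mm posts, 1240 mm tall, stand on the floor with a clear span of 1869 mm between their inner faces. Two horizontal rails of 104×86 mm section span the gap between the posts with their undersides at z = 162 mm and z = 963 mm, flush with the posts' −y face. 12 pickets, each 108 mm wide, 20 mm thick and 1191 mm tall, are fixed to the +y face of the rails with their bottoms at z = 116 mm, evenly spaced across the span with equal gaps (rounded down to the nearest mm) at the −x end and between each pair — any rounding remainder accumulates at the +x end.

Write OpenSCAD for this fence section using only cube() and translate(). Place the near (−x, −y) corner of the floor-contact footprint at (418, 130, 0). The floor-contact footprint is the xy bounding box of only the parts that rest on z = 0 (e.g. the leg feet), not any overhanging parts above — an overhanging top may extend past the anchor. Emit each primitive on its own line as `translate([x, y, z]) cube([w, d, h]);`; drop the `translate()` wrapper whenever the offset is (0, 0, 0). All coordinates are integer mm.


translate([418, 130, 0]) cube([104, 104, 1240]);
translate([2391, 130, 0]) cube([104, 104, 1240]);
translate([522, 130, 162]) cube([1869, 104, 86]);
translate([522, 130, 963]) cube([1869, 104, 86]);
translate([566, 234, 116]) cube([108, 20, 1191]);
translate([718, 234, 116]) cube([108, 20, 1191]);
translate([870, 234, 116]) cube([108, 20, 1191]);
translate([1022, 234, 116]) cube([108, 20, 1191]);
translate([1174, 234, 116]) cube([108, 20, 1191]);
translate([1326, 234, 116]) cube([108, 20, 1191]);
translate([1478, 234, 116]) cube([108, 20, 1191]);
translate([1630, 234, 116]) cube([108, 20, 1191]);
translate([1782, 234, 116]) cube([108, 20, 1191]);
translate([1934, 234, 116]) cube([108, 20, 1191]);
translate([2086, 234, 116]) cube([108, 20, 1191]);
translate([2238, 234, 116]) cube([108, 20, 1191]);


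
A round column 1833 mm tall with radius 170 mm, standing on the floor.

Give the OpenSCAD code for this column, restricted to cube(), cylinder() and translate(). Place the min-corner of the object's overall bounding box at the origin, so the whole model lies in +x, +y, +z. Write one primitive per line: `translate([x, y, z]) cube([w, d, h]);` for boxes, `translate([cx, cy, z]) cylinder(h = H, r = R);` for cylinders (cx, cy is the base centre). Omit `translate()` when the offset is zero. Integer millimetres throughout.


translate([170, 170, 0]) cylinder(h = 1833, r = 170);


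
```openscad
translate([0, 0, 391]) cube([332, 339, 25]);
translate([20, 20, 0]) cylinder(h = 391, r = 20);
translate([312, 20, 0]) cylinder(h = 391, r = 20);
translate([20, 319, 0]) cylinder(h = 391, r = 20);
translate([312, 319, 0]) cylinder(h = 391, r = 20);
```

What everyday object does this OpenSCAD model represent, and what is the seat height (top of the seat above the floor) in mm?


A stool. The seat height is 416 mm.

A 332×339×25 slab at z = 391 on four corner cylinders — a stool. The seat top is 391 + 25 = 416 mm.


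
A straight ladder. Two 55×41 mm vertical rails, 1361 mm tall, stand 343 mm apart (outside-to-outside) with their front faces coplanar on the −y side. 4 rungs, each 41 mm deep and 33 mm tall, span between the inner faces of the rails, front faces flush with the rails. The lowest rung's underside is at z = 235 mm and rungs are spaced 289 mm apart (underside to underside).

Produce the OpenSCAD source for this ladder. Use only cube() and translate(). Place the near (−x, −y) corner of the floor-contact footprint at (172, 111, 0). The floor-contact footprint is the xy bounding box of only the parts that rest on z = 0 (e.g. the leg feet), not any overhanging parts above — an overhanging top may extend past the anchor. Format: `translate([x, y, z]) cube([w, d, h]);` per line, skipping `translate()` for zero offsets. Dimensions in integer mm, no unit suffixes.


translate([172, 111, 0]) cube([55, 41, 1361]);
translate([460, 111, 0]) cube([55, 41, 1361]);
translate([227, 111, 235]) cube([233, 41, 33]);
translate([227, 111, 524]) cube([233, 41, 33]);
translate([227, 111, 813]) cube([233, 41, 33]);
translate([227, 111, 1102]) cube([233, 41, 33]);


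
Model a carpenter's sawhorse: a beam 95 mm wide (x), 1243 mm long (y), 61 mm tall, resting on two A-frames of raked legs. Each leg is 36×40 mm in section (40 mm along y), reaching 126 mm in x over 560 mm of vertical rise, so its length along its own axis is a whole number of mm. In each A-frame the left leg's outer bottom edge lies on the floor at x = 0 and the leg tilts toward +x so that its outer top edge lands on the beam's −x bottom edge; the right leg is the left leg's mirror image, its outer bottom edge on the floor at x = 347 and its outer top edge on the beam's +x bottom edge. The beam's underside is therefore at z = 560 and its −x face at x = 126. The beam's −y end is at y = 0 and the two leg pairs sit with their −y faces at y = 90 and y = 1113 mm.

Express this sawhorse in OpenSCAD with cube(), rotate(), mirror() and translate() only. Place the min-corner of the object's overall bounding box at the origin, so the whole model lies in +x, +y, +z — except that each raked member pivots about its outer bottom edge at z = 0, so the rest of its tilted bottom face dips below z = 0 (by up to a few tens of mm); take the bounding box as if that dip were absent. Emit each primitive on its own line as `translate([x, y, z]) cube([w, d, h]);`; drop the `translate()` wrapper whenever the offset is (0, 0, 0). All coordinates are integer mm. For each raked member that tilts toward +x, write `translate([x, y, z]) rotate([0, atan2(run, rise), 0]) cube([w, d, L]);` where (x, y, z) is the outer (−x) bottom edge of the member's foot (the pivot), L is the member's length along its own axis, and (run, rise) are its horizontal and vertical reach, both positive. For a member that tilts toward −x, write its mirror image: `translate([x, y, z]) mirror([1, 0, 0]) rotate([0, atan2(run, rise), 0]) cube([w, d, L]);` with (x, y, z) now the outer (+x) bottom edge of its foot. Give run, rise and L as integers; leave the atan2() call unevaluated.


// leg length = √(126² + 560²) = 574
// right-leg outer foot x = 2·126 + 95 = 347
// beam min-corner = (126, 0, 560)
translate([126, 0, 560]) cube([95, 1243, 61]);
translate([0, 90, 0]) rotate([0, atan2(126, 560), 0]) cube([36, 40, 574]);
translate([347, 90, 0]) mirror([1, 0, 0]) rotate([0, atan2(126, 560), 0]) cube([36, 40, 574]);
translate([0, 1113, 0]) rotate([0, atan2(126, 560), 0]) cube([36, 40, 574]);
translate([347, 1113, 0]) mirror([1, 0, 0]) rotate([0, atan2(126, 560), 0]) cube([36, 40, 574]);


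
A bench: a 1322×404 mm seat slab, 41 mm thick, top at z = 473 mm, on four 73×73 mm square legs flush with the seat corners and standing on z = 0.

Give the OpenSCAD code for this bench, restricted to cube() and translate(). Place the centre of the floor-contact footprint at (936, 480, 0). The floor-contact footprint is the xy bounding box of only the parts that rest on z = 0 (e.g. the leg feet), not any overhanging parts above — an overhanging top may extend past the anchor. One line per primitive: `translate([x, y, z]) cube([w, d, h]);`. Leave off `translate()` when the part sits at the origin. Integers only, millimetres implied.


translate([275, 278, 432]) cube([1322, 404, 41]);
translate([275, 278, 0]) cube([73, 73, 432]);
translate([275, 609, 0]) cube([73, 73, 432]);
translate([1524, 278, 0]) cube([73, 73, 432]);
translate([1524, 609, 0]) cube([73, 73, 432]);


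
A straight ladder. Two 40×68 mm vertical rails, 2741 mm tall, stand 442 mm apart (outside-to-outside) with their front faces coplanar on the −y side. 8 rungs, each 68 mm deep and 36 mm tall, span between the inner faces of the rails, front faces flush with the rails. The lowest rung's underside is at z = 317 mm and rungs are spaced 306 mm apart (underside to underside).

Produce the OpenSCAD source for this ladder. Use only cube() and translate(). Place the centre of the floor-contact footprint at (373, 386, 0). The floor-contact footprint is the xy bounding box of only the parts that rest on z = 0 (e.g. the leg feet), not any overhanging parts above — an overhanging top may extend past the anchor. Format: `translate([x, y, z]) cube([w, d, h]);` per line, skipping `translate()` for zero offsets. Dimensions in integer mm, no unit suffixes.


// rung span = 442 - 2*40 = 362
// rung[k] z = 317 + k*306
translate([152, 352, 0]) cube([40, 68, 2741]);
translate([554, 352, 0]) cube([40, 68, 2741]);
translate([192, 352, 317]) cube([362, 68, 36]);
translate([192, 352, 623]) cube([362, 68, 36]);
translate([192, 352, 929]) cube([362, 68, 36]);
translate([192, 352, 1235]) cube([362, 68, 36]);
translate([192, 352, 1541]) cube([362, 68, 36]);
translate([192, 352, 1847]) cube([362, 68, 36]);
translate([192, 352, 2153]) cube([362, 68, 36]);
translate([192, 352, 2459]) cube([362, 68, 36]);
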